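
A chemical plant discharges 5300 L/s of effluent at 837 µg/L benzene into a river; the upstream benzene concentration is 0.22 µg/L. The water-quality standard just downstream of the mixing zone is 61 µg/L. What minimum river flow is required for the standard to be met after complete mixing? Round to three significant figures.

Set C_mix = 61: (Q·0.2200 + 5300·837.0) / (Q + 5300) = 61
→ Q = 5300·(837.0 − 61)/(61 − 0.2200) = 67670 L/s.

67700 L/s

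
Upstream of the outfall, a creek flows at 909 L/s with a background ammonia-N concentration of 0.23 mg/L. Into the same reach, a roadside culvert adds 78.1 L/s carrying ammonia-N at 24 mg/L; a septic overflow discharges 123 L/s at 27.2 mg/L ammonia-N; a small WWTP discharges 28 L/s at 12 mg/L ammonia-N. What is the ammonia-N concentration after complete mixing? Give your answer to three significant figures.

5.07 mg/L

Mixed concentration C = ΣQC/ΣQ = (909.0·0.2300 + 78.10·24.00 + 123.0·27.20 + 28.00·12.00) / 1138 = 5765/1138 = 5.066 mg/L.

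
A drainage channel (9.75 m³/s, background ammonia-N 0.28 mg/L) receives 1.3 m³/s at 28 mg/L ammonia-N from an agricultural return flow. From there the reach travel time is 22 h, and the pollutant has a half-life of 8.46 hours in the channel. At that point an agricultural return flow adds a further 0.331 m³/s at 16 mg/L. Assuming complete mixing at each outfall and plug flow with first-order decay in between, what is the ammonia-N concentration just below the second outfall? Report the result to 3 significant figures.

1.03 mg/L

Mixed concentration C = ΣQC/ΣQ = (9.750·0.2800 + 1.300·28.00) / 11.05 = 39.13/11.05 = 3.541 mg/L; combined flow 11.05 m³/s.
Half-life 8.46 h → k = ln 2 / 8.46 = 0.08193 h⁻¹ = 1.966 d⁻¹.
After decay, C = 3.541 × e^(−kt) = 3.541 × 0.1649 = 0.5839 mg/L.
At the second outfall, C = (11.05·0.5839 + 0.3310·16.00) / (11.05 + 0.3310) = 1.032 mg/L.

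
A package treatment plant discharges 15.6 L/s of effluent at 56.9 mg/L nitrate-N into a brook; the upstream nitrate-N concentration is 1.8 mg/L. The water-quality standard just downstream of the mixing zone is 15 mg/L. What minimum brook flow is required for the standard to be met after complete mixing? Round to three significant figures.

49.5 L/s

Set C_mix = 15: (Q·1.800 + 15.60·56.90) / (Q + 15.60) = 15
→ Q = 15.60·(56.90 − 15)/(15 − 1.800) = 49.52 L/s.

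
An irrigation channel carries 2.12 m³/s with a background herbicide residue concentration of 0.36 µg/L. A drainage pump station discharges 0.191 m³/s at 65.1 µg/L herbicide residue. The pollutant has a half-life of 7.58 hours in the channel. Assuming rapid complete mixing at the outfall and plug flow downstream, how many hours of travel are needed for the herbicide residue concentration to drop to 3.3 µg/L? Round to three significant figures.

Mass balance: C = (2.120·0.3600 + 0.1910·65.10) / 2.311 = 13.20/2.311 = 5.711 µg/L.
Half-life 7.58 h → k = ln 2 / 7.58 = 0.09144 h⁻¹ = 2.195 d⁻¹.
5.711·exp(−k·t) = 3.3 → t = ln(5.711/3.3)/k = 21590 s = 5.997 h.

6.00 h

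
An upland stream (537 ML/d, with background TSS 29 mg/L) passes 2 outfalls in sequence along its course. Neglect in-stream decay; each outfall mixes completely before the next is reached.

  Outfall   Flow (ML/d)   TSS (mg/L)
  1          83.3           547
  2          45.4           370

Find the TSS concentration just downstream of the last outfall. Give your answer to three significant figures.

117 mg/L

After outfall 1: Q = 537.0 + 83.30 = 620.3 ML/d; C = (537.0·29.00 + 83.30·547.0)/620.3 = 98.56 mg/L.
After outfall 2: Q = 620.3 + 45.40 = 665.7 ML/d; C = (620.3·98.56 + 45.40·370.0)/665.7 = 117.1 mg/L.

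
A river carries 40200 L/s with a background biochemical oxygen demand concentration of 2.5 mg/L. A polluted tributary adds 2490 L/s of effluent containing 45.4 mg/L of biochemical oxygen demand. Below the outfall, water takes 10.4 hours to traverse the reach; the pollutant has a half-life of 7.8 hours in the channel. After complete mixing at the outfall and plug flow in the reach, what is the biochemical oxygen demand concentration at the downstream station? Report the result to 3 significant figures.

Mixed concentration C = ΣQC/ΣQ = (40200·2.500 + 2490·45.40) / 42690 = 213500/42690 = 5.002 mg/L.
Half-life 7.8 h → k = ln 2 / 7.8 = 0.08887 h⁻¹ = 2.133 d⁻¹.
Applying C = C₀e^(−kt): 5.002 × 0.3969 = 1.985 mg/L.

1.99 mg/L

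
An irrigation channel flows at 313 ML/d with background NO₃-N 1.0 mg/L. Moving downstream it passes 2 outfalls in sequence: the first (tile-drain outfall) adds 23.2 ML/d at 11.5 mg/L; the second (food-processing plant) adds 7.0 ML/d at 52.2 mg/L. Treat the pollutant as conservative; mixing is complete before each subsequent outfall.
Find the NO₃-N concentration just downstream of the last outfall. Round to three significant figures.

Below outfall 1: Q → 336.2 ML/d, C = (313.0·1.000 + 23.20·11.50)/336.2 = 1.725 mg/L.
Below outfall 2: Q → 343.2 ML/d, C = (336.2·1.725 + 7.000·52.20)/343.2 = 2.754 mg/L.

2.75 mg/L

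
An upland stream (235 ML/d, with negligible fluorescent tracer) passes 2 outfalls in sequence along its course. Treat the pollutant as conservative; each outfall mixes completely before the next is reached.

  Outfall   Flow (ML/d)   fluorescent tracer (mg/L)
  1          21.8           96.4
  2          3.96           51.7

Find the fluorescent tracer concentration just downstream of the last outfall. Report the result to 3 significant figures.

After outfall 1: Q = 235.0 + 21.80 = 256.8 ML/d; C = (235.0·0 + 21.80·96.40)/256.8 = 8.183 mg/L.
After outfall 2: Q = 256.8 + 3.960 = 260.8 ML/d; C = (256.8·8.183 + 3.960·51.70)/260.8 = 8.844 mg/L.

8.84 mg/L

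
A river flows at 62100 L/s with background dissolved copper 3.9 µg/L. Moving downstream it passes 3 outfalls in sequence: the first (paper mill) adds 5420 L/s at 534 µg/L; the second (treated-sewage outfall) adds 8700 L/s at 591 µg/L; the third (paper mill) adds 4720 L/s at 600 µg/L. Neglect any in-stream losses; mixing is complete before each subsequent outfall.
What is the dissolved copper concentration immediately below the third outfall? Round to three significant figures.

137 µg/L

Outfall 1: combined Q = 67520 L/s; C = (62100·3.900 + 5420·534.0)/67520 = 46.45 µg/L.
Outfall 2: combined Q = 76220 L/s; C = (67520·46.45 + 8700·591.0)/76220 = 108.6 µg/L.
Outfall 3: combined Q = 80940 L/s; C = (76220·108.6 + 4720·600.0)/80940 = 137.3 µg/L.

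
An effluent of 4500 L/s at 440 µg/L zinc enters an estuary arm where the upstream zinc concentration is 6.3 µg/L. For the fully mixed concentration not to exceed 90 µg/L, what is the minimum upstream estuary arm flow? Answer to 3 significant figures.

Set C_mix = 90: (Q·6.300 + 4500·440.0) / (Q + 4500) = 90
→ Q = 4500·(440.0 − 90)/(90 − 6.300) = 18820 L/s.

18800 L/s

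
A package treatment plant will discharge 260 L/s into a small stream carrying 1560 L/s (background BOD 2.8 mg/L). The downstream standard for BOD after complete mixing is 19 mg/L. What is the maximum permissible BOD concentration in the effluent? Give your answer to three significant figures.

At the limit, (Qr·Cr + Qe·Cₑ)/(Qr + Qe) = 19:
Cₑ = (1820·19 − 1560·2.800) / 260.0 = 116.2 mg/L.

116 mg/L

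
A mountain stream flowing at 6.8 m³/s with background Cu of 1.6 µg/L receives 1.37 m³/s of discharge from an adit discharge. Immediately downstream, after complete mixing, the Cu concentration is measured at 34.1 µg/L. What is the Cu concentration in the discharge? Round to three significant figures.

195 µg/L

Mass balance: 6.800·1.600 + 1.370·Cₑ = 8.170·34.10
→ Cₑ = (8.170·34.10 − 6.800·1.600) / 1.370 = 195.4 µg/L.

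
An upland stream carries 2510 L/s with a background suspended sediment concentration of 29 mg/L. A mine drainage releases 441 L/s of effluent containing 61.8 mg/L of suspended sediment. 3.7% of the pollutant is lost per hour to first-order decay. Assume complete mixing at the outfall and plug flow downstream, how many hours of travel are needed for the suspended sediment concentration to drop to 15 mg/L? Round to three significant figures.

21.6 h

Conservation of mass: C = (2510·29.00 + 441.0·61.80) / 2951 = 100000/2951 = 33.90 mg/L.
3.7%/h lost → k = −ln(1 − 0.037) = 0.03770 h⁻¹.
33.90·exp(−k·t) = 15 → t = ln(33.90/15)/k = 77860 s = 21.63 h.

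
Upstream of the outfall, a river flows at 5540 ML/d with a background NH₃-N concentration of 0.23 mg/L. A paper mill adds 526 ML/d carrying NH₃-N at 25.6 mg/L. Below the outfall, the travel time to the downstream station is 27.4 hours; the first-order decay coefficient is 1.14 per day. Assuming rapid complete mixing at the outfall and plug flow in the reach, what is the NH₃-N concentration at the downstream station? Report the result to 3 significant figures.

Conservation of mass: C = (5540·0.2300 + 526.0·25.60) / 6066 = 14740/6066 = 2.430 mg/L.
Decay over the reach: 2.430·exp(−kt) = 2.430·0.2721 = 0.6612 mg/L.

0.661 mg/L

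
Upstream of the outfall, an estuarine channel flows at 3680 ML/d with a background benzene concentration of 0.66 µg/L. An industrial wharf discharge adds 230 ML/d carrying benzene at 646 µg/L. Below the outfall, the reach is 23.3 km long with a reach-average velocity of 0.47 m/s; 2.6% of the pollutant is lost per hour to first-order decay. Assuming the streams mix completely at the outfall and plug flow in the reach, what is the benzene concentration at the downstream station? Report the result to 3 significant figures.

26.9 µg/L

After mixing, C = (3680·0.6600 + 230.0·646.0) / 3910 = 151000/3910 = 38.62 µg/L.
Travel time t = 23.3·1000 / 0.47 = 49570 s = 13.77 h.
2.6%/h lost → k = −ln(1 − 0.026) = 0.02634 h⁻¹.
Applying C = C₀e^(−kt): 38.62 × 0.6957 = 26.87 µg/L.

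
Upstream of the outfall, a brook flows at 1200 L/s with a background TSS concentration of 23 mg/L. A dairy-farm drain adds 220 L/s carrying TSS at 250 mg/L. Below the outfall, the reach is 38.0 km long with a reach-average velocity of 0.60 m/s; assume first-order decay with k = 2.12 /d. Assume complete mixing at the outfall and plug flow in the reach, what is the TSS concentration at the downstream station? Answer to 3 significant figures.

Conservation of mass: C = (1200·23.00 + 220.0·250.0) / 1420 = 82600/1420 = 58.17 mg/L.
Travel time t = 38.0·1000 / 0.60 = 63330 s = 17.59 h.
After decay, C = 58.17 × e^(−kt) = 58.17 × 0.2114 = 12.30 mg/L.

12.3 mg/L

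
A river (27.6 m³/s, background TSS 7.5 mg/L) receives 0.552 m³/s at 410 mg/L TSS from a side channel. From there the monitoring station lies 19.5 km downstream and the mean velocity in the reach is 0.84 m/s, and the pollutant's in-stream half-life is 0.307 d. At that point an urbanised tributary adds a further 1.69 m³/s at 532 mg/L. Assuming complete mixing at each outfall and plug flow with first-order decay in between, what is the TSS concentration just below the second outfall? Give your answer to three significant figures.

After mixing, C = (27.60·7.500 + 0.5520·410.0) / 28.15 = 433.3/28.15 = 15.39 mg/L; combined flow 28.15 m³/s.
Travel time t = 19.5·1000 / 0.84 = 23210 s = 6.448 h.
Half-life 0.307 d → k = ln 2 / 0.307 = 2.258 d⁻¹.
First-order decay: C = 15.39·exp(−k·t) = 15.39·0.5452 = 8.392 mg/L.
At the second outfall, C = (28.15·8.392 + 1.690·532.0) / (28.15 + 1.690) = 38.04 mg/L.

38.0 mg/L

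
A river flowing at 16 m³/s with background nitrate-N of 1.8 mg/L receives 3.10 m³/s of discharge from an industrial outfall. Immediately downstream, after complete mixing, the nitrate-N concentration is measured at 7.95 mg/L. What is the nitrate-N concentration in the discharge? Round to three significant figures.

39.7 mg/L

Mass balance: 16.00·1.800 + 3.100·Cₑ = 19.10·7.950
→ Cₑ = (19.10·7.950 − 16.00·1.800) / 3.100 = 39.69 mg/L.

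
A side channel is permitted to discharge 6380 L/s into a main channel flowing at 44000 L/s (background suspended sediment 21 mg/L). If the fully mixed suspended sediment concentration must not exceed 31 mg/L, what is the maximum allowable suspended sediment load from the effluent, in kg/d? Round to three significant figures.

Mass balance at the limit: 44000·21.00 + 6380·Cₑ = 50380·31 → Cₑ = 99.97 mg/L.
6380 L/s = 6.380 m³/s. Load = 6.380 m³/s × 99.97 g/m³ × 86 400 s/d = 55100 kg/d.

55100 kg/d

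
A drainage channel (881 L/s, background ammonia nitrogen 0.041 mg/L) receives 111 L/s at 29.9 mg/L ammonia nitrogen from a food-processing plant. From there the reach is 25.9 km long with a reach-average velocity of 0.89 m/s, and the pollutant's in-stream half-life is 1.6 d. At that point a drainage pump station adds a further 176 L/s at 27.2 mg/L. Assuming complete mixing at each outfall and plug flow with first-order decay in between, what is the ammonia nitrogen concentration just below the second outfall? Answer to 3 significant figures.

6.58 mg/L

Mass balance: C = (881.0·0.04100 + 111.0·29.90) / 992.0 = 3355/992.0 = 3.382 mg/L; combined flow 992.0 L/s.
Travel time t = 25.9·1000 / 0.89 = 29100 s = 8.084 h.
Half-life 1.6 d → k = ln 2 / 1.6 = 0.4332 d⁻¹.
Decay over the reach: 3.382·exp(−kt) = 3.382·0.8642 = 2.923 mg/L.
Second outfall: C = (992.0·2.923 + 176.0·27.20)/1168 = 6.581 mg/L.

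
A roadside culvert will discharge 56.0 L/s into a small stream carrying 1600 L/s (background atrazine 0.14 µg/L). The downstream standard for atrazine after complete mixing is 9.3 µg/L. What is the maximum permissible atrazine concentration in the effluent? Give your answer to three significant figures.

At the limit, (Qr·Cr + Qe·Cₑ)/(Qr + Qe) = 9.3:
Cₑ = (1656·9.3 − 1600·0.1400) / 56.00 = 271.0 µg/L.

271 µg/L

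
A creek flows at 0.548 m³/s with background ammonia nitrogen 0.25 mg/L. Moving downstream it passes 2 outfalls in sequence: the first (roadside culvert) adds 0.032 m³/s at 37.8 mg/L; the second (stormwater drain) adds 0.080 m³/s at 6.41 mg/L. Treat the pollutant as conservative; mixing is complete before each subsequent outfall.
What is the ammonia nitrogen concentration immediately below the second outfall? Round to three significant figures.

Outfall 1: combined Q = 0.5800 m³/s; C = (0.5480·0.2500 + 0.03200·37.80)/0.5800 = 2.322 mg/L.
Outfall 2: combined Q = 0.6600 m³/s; C = (0.5800·2.322 + 0.08000·6.410)/0.6600 = 2.817 mg/L.

2.82 mg/L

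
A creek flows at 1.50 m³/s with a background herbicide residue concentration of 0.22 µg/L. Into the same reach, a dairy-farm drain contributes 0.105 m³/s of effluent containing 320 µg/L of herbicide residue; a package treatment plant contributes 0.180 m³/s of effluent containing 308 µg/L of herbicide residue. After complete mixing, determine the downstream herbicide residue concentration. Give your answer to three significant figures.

After mixing, C = (1.500·0.2200 + 0.1050·320.0 + 0.1800·308.0) / 1.785 = 89.37/1.785 = 50.07 µg/L.

50.1 µg/L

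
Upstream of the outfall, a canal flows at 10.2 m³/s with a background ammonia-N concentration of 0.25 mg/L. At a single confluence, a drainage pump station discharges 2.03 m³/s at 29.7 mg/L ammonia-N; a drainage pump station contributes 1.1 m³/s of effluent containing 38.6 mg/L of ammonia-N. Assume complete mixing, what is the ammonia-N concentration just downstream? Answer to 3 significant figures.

Conservation of mass: C = (10.20·0.2500 + 2.030·29.70 + 1.100·38.60) / 13.33 = 105.3/13.33 = 7.900 mg/L.

7.90 mg/L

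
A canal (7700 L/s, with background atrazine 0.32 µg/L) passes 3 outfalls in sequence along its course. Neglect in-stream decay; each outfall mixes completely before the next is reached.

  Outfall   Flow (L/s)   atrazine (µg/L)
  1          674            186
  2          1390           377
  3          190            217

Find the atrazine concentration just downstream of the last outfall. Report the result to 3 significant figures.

69.6 µg/L

Below outfall 1: Q → 8374 L/s, C = (7700·0.3200 + 674.0·186.0)/8374 = 15.26 µg/L.
Below outfall 2: Q → 9764 L/s, C = (8374·15.26 + 1390·377.0)/9764 = 66.76 µg/L.
Below outfall 3: Q → 9954 L/s, C = (9764·66.76 + 190.0·217.0)/9954 = 69.63 µg/L.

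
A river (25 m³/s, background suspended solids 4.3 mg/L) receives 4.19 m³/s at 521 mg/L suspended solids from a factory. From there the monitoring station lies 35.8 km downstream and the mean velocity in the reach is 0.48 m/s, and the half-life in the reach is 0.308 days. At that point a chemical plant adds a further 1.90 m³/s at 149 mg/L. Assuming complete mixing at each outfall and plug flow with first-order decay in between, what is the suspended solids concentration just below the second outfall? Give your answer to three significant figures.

19.7 mg/L

Mass balance: C = (25.00·4.300 + 4.190·521.0) / 29.19 = 2290/29.19 = 78.47 mg/L; combined flow 29.19 m³/s.
Travel time t = 35.8·1000 / 0.48 = 74580 s = 20.72 h.
Half-life 0.308 d → k = ln 2 / 0.308 = 2.250 d⁻¹.
Decay over the reach: 78.47·exp(−kt) = 78.47·0.1433 = 11.25 mg/L.
At the second outfall, C = (29.19·11.25 + 1.900·149.0) / (29.19 + 1.900) = 19.66 mg/L.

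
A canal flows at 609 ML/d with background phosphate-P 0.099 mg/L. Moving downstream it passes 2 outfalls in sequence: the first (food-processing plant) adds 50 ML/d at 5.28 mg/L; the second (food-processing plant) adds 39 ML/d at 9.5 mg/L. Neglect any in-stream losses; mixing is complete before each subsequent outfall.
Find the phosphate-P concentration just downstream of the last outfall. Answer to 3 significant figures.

After outfall 1: Q = 609.0 + 50.00 = 659.0 ML/d; C = (609.0·0.09900 + 50.00·5.280)/659.0 = 0.4921 mg/L.
After outfall 2: Q = 659.0 + 39.00 = 698.0 ML/d; C = (659.0·0.4921 + 39.00·9.500)/698.0 = 0.9954 mg/L.

0.995 mg/L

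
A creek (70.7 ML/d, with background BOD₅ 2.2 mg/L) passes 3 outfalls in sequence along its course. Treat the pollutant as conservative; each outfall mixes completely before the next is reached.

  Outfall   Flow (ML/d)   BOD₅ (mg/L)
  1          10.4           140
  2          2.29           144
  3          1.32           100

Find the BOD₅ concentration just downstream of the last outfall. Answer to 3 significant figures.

24.5 mg/L

Below outfall 1: Q → 81.10 ML/d, C = (70.70·2.200 + 10.40·140.0)/81.10 = 19.87 mg/L.
Below outfall 2: Q → 83.39 ML/d, C = (81.10·19.87 + 2.290·144.0)/83.39 = 23.28 mg/L.
Below outfall 3: Q → 84.71 ML/d, C = (83.39·23.28 + 1.320·100.0)/84.71 = 24.48 mg/L.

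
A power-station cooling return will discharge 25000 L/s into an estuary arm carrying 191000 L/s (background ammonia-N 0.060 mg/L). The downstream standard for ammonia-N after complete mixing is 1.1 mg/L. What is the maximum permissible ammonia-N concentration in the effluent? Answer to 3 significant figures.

9.05 mg/L

At the limit, (Qr·Cr + Qe·Cₑ)/(Qr + Qe) = 1.1:
Cₑ = (216000·1.1 − 191000·0.06000) / 25000 = 9.046 mg/L.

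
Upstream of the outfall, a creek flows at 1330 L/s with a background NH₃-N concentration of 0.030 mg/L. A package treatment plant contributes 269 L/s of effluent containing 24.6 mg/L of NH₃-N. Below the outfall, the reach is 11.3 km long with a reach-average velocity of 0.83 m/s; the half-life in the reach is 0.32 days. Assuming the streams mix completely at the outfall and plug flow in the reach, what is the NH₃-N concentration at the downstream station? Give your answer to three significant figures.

Conservation of mass: C = (1330·0.03000 + 269.0·24.60) / 1599 = 6657/1599 = 4.163 mg/L.
Travel time t = 11.3·1000 / 0.83 = 13610 s = 3.782 h.
Half-life 0.32 d → k = ln 2 / 0.32 = 2.166 d⁻¹.
After decay, C = 4.163 × e^(−kt) = 4.163 × 0.7108 = 2.959 mg/L.

2.96 mg/L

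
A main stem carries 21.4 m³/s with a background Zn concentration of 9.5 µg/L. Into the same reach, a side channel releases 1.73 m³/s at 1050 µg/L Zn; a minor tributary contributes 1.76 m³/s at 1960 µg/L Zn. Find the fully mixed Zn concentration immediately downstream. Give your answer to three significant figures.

220 µg/L

Conservation of mass: C = (21.40·9.500 + 1.730·1050 + 1.760·1960) / 24.89 = 5469/24.89 = 219.7 µg/L.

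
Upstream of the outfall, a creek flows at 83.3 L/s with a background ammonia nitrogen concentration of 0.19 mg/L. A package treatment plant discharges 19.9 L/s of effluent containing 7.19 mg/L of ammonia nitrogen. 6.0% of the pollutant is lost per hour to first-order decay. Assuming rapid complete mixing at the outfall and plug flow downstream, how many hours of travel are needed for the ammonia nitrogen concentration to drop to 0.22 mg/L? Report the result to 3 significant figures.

31.4 h

After mixing, C = (83.30·0.1900 + 19.90·7.190) / 103.2 = 158.9/103.2 = 1.540 mg/L.
6.0%/h lost → k = −ln(1 − 0.06) = 0.06188 h⁻¹.
1.540·exp(−k·t) = 0.22 → t = ln(1.540/0.22)/k = 113200 s = 31.45 h.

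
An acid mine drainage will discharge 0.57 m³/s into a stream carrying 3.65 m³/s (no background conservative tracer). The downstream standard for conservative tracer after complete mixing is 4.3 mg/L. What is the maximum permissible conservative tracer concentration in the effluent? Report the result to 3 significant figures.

At the limit, (Qr·Cr + Qe·Cₑ)/(Qr + Qe) = 4.3:
Cₑ = (4.220·4.3 − 3.650·0) / 0.5700 = 31.84 mg/L.

31.8 mg/L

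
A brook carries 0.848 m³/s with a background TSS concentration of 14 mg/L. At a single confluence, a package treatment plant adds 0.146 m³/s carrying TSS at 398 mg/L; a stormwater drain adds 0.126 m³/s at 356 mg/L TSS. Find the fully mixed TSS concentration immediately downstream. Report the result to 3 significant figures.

103 mg/L

After mixing, C = (0.8480·14.00 + 0.1460·398.0 + 0.1260·356.0) / 1.120 = 114.8/1.120 = 102.5 mg/L.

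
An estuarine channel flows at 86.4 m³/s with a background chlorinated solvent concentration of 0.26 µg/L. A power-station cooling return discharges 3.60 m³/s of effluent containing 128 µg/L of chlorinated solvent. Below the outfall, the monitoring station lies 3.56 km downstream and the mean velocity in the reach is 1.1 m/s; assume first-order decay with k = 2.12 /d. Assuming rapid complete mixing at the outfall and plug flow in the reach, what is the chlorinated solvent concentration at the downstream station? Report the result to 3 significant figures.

4.96 µg/L

Mass balance: C = (86.40·0.2600 + 3.600·128.0) / 90.00 = 483.3/90.00 = 5.370 µg/L.
Travel time t = 3.56·1000 / 1.1 = 3236 s = 0.8990 h.
Applying C = C₀e^(−kt): 5.370 × 0.9237 = 4.960 µg/L.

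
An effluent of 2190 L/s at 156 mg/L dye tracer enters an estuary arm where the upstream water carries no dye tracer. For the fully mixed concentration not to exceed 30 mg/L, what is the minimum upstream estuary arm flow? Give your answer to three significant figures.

Set C_mix = 30: (Q·0 + 2190·156.0) / (Q + 2190) = 30
→ Q = 2190·(156.0 − 30)/(30 − 0) = 9198 L/s.

9200 L/s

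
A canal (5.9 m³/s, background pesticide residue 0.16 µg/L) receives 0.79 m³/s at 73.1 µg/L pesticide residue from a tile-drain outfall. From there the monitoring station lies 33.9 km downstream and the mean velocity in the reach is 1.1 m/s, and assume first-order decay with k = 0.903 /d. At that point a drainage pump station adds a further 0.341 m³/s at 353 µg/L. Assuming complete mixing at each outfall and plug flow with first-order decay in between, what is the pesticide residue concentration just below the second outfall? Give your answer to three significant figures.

Mass balance: C = (5.900·0.1600 + 0.7900·73.10) / 6.690 = 58.69/6.690 = 8.773 µg/L; combined flow 6.690 m³/s.
Travel time t = 33.9·1000 / 1.1 = 30820 s = 8.561 h.
After decay, C = 8.773 × e^(−kt) = 8.773 × 0.7246 = 6.357 µg/L.
At the second outfall, C = (6.690·6.357 + 0.3410·353.0) / (6.690 + 0.3410) = 23.17 µg/L.

23.2 µg/L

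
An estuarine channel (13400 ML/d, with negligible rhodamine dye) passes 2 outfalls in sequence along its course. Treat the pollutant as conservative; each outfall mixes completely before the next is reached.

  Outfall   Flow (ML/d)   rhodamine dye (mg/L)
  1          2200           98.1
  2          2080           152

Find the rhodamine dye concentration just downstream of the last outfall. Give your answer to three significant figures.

After outfall 1: Q = 13400 + 2200 = 15600 ML/d; C = (13400·0 + 2200·98.10)/15600 = 13.83 mg/L.
After outfall 2: Q = 15600 + 2080 = 17680 ML/d; C = (15600·13.83 + 2080·152.0)/17680 = 30.09 mg/L.

30.1 mg/L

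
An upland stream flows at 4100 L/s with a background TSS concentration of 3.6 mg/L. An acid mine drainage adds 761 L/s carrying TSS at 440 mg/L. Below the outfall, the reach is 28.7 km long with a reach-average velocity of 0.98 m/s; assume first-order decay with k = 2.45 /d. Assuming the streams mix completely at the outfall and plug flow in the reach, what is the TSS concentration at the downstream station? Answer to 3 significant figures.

Conservation of mass: C = (4100·3.600 + 761.0·440.0) / 4861 = 349600/4861 = 71.92 mg/L.
Travel time t = 28.7·1000 / 0.98 = 29290 s = 8.135 h.
Decay over the reach: 71.92·exp(−kt) = 71.92·0.4359 = 31.35 mg/L.

31.3 mg/L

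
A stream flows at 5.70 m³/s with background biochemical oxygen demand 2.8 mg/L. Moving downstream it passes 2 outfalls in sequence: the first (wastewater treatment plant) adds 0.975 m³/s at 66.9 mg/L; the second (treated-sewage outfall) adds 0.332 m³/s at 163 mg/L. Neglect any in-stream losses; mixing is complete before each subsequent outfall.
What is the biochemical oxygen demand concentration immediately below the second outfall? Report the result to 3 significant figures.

Outfall 1: combined Q = 6.675 m³/s; C = (5.700·2.800 + 0.9750·66.90)/6.675 = 12.16 mg/L.
Outfall 2: combined Q = 7.007 m³/s; C = (6.675·12.16 + 0.3320·163.0)/7.007 = 19.31 mg/L.

19.3 mg/L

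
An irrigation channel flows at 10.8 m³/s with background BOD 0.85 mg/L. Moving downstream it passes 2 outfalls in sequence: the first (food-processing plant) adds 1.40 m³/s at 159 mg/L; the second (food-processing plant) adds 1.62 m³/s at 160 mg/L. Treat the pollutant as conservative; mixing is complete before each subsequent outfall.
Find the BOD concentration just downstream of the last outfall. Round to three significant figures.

After outfall 1: Q = 10.80 + 1.400 = 12.20 m³/s; C = (10.80·0.8500 + 1.400·159.0)/12.20 = 19.00 mg/L.
After outfall 2: Q = 12.20 + 1.620 = 13.82 m³/s; C = (12.20·19.00 + 1.620·160.0)/13.82 = 35.53 mg/L.

35.5 mg/L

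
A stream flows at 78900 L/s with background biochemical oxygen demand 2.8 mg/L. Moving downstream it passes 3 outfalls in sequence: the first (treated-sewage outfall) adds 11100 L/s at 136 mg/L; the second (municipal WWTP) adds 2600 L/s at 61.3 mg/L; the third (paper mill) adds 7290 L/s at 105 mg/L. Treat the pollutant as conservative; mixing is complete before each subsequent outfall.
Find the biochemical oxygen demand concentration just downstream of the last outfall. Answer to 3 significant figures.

Below outfall 1: Q → 90000 L/s, C = (78900·2.800 + 11100·136.0)/90000 = 19.23 mg/L.
Below outfall 2: Q → 92600 L/s, C = (90000·19.23 + 2600·61.30)/92600 = 20.41 mg/L.
Below outfall 3: Q → 99890 L/s, C = (92600·20.41 + 7290·105.0)/99890 = 26.58 mg/L.

26.6 mg/L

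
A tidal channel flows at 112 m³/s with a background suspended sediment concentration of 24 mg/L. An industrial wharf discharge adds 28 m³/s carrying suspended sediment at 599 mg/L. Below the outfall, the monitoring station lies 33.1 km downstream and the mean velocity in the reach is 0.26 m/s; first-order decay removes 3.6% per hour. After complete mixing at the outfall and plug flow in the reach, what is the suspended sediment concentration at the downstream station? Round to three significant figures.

Flow-weighted average: C = (112.0·24.00 + 28.00·599.0) / 140.0 = 19460/140.0 = 139.0 mg/L.
Travel time t = 33.1·1000 / 0.26 = 127300 s = 35.36 h.
3.6%/h lost → k = −ln(1 − 0.036) = 0.03666 h⁻¹.
Decay over the reach: 139.0·exp(−kt) = 139.0·0.2735 = 38.01 mg/L.

38.0 mg/L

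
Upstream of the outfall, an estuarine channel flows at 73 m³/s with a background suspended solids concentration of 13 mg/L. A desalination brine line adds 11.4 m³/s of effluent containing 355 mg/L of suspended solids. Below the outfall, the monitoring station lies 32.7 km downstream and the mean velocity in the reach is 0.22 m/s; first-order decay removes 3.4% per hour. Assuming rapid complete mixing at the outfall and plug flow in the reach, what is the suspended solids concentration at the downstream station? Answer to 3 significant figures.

14.2 mg/L

Conservation of mass: C = (73.00·13.00 + 11.40·355.0) / 84.40 = 4996/84.40 = 59.19 mg/L.
Travel time t = 32.7·1000 / 0.22 = 148600 s = 41.29 h.
3.4%/h lost → k = −ln(1 − 0.034) = 0.03459 h⁻¹.
Applying C = C₀e^(−kt): 59.19 × 0.2397 = 14.19 mg/L.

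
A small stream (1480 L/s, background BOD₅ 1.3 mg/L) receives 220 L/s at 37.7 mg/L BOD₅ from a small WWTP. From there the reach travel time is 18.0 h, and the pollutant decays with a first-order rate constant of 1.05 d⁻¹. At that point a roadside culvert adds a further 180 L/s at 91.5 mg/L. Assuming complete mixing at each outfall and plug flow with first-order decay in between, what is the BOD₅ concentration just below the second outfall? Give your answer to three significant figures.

11.2 mg/L

After mixing, C = (1480·1.300 + 220.0·37.70) / 1700 = 10220/1700 = 6.011 mg/L; combined flow 1700 L/s.
After decay, C = 6.011 × e^(−kt) = 6.011 × 0.4550 = 2.735 mg/L.
At the second outfall, C = (1700·2.735 + 180.0·91.50) / (1700 + 180.0) = 11.23 mg/L.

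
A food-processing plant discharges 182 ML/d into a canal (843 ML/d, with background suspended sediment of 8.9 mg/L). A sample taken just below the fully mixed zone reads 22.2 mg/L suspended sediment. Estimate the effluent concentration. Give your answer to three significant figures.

Mass balance: 843.0·8.900 + 182.0·Cₑ = 1025·22.20
→ Cₑ = (1025·22.20 − 843.0·8.900) / 182.0 = 83.80 mg/L.

83.8 mg/L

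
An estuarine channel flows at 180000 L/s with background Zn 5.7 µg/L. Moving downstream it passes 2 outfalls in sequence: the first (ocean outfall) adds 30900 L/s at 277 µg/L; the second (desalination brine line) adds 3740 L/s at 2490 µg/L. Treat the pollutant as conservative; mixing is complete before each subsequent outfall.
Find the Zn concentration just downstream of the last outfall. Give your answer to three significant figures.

88.0 µg/L

After outfall 1: Q = 180000 + 30900 = 210900 L/s; C = (180000·5.700 + 30900·277.0)/210900 = 45.45 µg/L.
After outfall 2: Q = 210900 + 3740 = 214600 L/s; C = (210900·45.45 + 3740·2490)/214600 = 88.04 µg/L.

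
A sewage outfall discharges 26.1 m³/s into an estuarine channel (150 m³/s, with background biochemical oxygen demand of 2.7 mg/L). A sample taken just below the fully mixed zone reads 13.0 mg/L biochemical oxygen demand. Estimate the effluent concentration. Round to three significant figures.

72.2 mg/L

Mass balance: 150.0·2.700 + 26.10·Cₑ = 176.1·13.00
→ Cₑ = (176.1·13.00 − 150.0·2.700) / 26.10 = 72.20 mg/L.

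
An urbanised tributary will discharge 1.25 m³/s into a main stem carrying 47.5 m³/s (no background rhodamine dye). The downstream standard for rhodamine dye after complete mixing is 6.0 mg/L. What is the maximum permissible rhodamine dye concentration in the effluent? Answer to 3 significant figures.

At the limit, (Qr·Cr + Qe·Cₑ)/(Qr + Qe) = 6.0:
Cₑ = (48.75·6.0 − 47.50·0) / 1.250 = 234.0 mg/L.

234 mg/L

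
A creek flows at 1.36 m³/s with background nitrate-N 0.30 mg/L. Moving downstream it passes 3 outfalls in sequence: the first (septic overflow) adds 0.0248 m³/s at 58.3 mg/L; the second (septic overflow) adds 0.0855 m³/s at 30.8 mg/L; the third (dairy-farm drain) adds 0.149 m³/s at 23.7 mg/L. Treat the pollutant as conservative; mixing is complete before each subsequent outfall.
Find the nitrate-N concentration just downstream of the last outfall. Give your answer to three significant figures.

After outfall 1: Q = 1.360 + 0.02480 = 1.385 m³/s; C = (1.360·0.3000 + 0.02480·58.30)/1.385 = 1.339 mg/L.
After outfall 2: Q = 1.385 + 0.08550 = 1.470 m³/s; C = (1.385·1.339 + 0.08550·30.80)/1.470 = 3.052 mg/L.
After outfall 3: Q = 1.470 + 0.1490 = 1.619 m³/s; C = (1.470·3.052 + 0.1490·23.70)/1.619 = 4.952 mg/L.

4.95 mg/L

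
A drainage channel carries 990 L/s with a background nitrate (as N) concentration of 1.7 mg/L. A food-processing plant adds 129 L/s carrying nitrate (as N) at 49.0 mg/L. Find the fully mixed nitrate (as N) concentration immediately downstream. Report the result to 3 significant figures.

7.15 mg/L

Conservation of mass: C = (990.0·1.700 + 129.0·49.00) / 1119 = 8004/1119 = 7.153 mg/L.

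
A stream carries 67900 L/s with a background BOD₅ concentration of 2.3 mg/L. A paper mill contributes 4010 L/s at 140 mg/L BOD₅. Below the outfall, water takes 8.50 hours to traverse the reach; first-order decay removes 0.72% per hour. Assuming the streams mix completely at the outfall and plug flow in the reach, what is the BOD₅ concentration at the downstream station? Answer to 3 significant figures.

Mixed concentration C = ΣQC/ΣQ = (67900·2.300 + 4010·140.0) / 71910 = 717600/71910 = 9.979 mg/L.
0.72%/h lost → k = −ln(1 − 0.0072) = 0.007226 h⁻¹.
Decay over the reach: 9.979·exp(−kt) = 9.979·0.9404 = 9.384 mg/L.

9.38 mg/L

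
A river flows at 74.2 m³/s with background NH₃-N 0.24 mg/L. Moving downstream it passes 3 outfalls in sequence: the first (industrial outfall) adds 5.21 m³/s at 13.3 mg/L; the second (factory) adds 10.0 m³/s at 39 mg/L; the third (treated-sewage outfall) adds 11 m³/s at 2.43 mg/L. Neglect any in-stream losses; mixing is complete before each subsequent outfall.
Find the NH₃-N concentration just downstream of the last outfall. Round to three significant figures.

5.02 mg/L

After outfall 1: Q = 74.20 + 5.210 = 79.41 m³/s; C = (74.20·0.2400 + 5.210·13.30)/79.41 = 1.097 mg/L.
After outfall 2: Q = 79.41 + 10.00 = 89.41 m³/s; C = (79.41·1.097 + 10.00·39.00)/89.41 = 5.336 mg/L.
After outfall 3: Q = 89.41 + 11.00 = 100.4 m³/s; C = (89.41·5.336 + 11.00·2.430)/100.4 = 5.018 mg/L.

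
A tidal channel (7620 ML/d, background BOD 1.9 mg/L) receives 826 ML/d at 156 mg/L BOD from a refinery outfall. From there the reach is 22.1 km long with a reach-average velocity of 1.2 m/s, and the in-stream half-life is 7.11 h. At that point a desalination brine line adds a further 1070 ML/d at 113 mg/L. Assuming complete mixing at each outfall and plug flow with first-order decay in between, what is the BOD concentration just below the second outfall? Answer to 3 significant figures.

Mixed concentration C = ΣQC/ΣQ = (7620·1.900 + 826.0·156.0) / 8446 = 143300/8446 = 16.97 mg/L; combined flow 8446 ML/d.
Travel time t = 22.1·1000 / 1.2 = 18420 s = 5.116 h.
Half-life 7.11 h → k = ln 2 / 7.11 = 0.09749 h⁻¹ = 2.340 d⁻¹.
After decay, C = 16.97 × e^(−kt) = 16.97 × 0.6073 = 10.31 mg/L.
Second outfall: C = (8446·10.31 + 1070·113.0)/9516 = 21.85 mg/L.

21.9 mg/L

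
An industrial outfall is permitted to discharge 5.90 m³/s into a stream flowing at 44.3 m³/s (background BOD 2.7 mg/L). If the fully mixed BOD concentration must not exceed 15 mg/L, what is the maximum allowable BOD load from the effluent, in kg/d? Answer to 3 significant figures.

54700 kg/d

Mass balance at the limit: 44.30·2.700 + 5.900·Cₑ = 50.20·15 → Cₑ = 107.4 mg/L.
Load = 5.900 m³/s × 107.4 g/m³ × 86 400 s/d = 54720 kg/d.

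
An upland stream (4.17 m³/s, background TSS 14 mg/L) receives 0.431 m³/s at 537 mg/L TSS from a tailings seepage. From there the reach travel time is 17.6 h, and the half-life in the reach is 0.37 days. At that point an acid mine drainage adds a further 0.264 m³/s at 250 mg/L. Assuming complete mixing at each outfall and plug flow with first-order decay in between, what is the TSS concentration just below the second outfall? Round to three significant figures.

28.6 mg/L

Conservation of mass: C = (4.170·14.00 + 0.4310·537.0) / 4.601 = 289.8/4.601 = 62.99 mg/L; combined flow 4.601 m³/s.
Half-life 0.37 d → k = ln 2 / 0.37 = 1.873 d⁻¹.
Applying C = C₀e^(−kt): 62.99 × 0.2531 = 15.95 mg/L.
Second outfall: C = (4.601·15.95 + 0.2640·250.0)/4.865 = 28.65 mg/L.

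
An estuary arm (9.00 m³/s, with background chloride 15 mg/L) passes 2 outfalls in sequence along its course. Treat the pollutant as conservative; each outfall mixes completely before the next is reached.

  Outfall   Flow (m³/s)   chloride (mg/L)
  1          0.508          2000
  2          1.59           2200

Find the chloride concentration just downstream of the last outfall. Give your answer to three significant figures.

After outfall 1: Q = 9.000 + 0.5080 = 9.508 m³/s; C = (9.000·15.00 + 0.5080·2000)/9.508 = 121.1 mg/L.
After outfall 2: Q = 9.508 + 1.590 = 11.10 m³/s; C = (9.508·121.1 + 1.590·2200)/11.10 = 418.9 mg/L.

419 mg/L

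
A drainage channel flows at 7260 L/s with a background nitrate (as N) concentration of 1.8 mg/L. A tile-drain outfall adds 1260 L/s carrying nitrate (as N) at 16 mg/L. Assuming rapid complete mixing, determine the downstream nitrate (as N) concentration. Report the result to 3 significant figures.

Flow-weighted average: C = (7260·1.800 + 1260·16.00) / 8520 = 33230/8520 = 3.900 mg/L.

3.90 mg/L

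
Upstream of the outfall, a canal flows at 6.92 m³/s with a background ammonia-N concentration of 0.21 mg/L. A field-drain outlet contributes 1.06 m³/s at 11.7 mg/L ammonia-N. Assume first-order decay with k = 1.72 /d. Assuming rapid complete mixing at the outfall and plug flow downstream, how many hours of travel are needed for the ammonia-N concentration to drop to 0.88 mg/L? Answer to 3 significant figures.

After mixing, C = (6.920·0.2100 + 1.060·11.70) / 7.980 = 13.86/7.980 = 1.736 mg/L.
1.736·exp(−k·t) = 0.88 → t = ln(1.736/0.88)/k = 34140 s = 9.482 h.

9.48 h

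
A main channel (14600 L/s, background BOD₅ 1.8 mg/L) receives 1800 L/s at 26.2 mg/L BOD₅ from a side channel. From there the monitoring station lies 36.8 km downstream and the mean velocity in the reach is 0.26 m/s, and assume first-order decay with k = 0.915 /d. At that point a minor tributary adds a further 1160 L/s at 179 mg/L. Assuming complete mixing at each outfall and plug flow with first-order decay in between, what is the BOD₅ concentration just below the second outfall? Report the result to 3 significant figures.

12.8 mg/L

Mass balance: C = (14600·1.800 + 1800·26.20) / 16400 = 73440/16400 = 4.478 mg/L; combined flow 16400 L/s.
Travel time t = 36.8·1000 / 0.26 = 141500 s = 39.32 h.
Applying C = C₀e^(−kt): 4.478 × 0.2234 = 1.000 mg/L.
At the second outfall, C = (16400·1.000 + 1160·179.0) / (16400 + 1160) = 12.76 mg/L.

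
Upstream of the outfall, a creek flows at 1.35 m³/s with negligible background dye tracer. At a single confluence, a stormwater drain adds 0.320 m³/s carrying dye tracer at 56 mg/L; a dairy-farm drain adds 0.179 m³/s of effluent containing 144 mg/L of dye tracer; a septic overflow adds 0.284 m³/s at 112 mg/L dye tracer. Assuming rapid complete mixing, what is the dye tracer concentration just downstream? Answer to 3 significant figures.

After mixing, C = (1.350·0 + 0.3200·56.00 + 0.1790·144.0 + 0.2840·112.0) / 2.133 = 75.50/2.133 = 35.40 mg/L.

35.4 mg/L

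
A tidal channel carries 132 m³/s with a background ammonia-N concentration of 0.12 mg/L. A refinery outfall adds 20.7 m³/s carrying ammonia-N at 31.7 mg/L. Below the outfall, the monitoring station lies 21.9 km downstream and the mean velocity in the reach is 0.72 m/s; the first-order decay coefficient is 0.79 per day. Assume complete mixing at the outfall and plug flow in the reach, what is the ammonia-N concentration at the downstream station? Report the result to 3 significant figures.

3.33 mg/L

After mixing, C = (132.0·0.1200 + 20.70·31.70) / 152.7 = 672.0/152.7 = 4.401 mg/L.
Travel time t = 21.9·1000 / 0.72 = 30420 s = 8.449 h.
After decay, C = 4.401 × e^(−kt) = 4.401 × 0.7572 = 3.332 mg/L.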